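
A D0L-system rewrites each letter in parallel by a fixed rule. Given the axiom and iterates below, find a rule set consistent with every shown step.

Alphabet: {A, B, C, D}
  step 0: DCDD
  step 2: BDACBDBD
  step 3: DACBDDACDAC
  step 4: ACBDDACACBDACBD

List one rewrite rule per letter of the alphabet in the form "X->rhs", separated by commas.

A->B, B->D, C->D, D->AC

  step 3 ⇒ step 4: DACBDDACDAC ⇒ AC·B·D·D·AC·AC·B·D·AC·B·D
    A ↦ B
    B ↦ D
    C ↦ D
    D ↦ AC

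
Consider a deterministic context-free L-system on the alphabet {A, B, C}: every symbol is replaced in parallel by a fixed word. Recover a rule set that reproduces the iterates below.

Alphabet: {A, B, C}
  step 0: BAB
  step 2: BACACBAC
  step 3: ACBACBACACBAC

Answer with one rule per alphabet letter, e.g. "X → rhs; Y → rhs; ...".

A->B, B->AC, C->AC

  step 2 ⇒ step 3: BACACBAC ⇒ AC·B·AC·B·AC·AC·B·AC
    A ↦ B
    B ↦ AC
    C ↦ AC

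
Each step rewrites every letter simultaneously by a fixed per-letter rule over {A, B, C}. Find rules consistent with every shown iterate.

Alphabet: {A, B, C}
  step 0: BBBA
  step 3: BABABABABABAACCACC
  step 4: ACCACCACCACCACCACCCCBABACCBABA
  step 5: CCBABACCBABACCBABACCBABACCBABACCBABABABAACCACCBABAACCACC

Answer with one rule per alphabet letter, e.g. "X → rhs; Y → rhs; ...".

A->CC, B->A, C->BA

  step 4 ⇒ step 5: ACCACCACCACCACCACCCCBABACCBABA ⇒ CC·BA·BA·CC·BA·BA·CC·BA·BA·CC·BA·BA·CC·BA·BA·CC·BA·BA·BA·BA·A·CC·A·CC·BA·BA·A·CC·A·CC
    A ↦ CC
    B ↦ A
    C ↦ BA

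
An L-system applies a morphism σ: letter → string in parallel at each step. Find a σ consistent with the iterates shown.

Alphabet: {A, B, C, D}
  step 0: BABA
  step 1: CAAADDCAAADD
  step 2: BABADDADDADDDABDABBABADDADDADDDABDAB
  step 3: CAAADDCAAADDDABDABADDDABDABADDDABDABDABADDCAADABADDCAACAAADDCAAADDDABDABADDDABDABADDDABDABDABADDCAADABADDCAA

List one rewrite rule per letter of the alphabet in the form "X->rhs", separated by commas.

A->ADD, B->CAA, C->BAB, D->DAB

  step 2 ⇒ step 3: BABADDADDADDDABDABBABADDADDADDDABDAB ⇒ CAA·ADD·CAA·ADD·DAB·DAB·ADD·DAB·DAB·ADD·DAB·DAB·DAB·ADD·CAA·DAB·ADD·CAA·CAA·ADD·CAA·ADD·DAB·DAB·ADD·DAB·DAB·ADD·DAB·DAB·DAB·ADD·CAA·DAB·ADD·CAA
    A ↦ ADD
    B ↦ CAA
    D ↦ DAB
  step 1 ⇒ step 2: CAAADDCAAADD ⇒ BAB·ADD·ADD·ADD·DAB·DAB·BAB·ADD·ADD·ADD·DAB·DAB
    C ↦ BAB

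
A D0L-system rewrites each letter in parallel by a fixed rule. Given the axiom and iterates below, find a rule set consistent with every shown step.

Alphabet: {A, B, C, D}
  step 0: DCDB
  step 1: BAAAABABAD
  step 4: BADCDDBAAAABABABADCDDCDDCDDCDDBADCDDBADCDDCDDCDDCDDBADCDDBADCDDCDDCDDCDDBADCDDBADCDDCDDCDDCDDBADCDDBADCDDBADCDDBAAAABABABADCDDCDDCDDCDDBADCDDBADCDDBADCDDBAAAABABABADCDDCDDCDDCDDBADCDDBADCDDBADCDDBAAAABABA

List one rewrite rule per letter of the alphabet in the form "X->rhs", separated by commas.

A->CDD, B->BAD, C->AAA, D->BA

  step 0 ⇒ step 1: DCDB ⇒ BA·AAA·BA·BAD
    B ↦ BAD
    C ↦ AAA
    D ↦ BA
    A ↦ CDD  (constrained at step 1)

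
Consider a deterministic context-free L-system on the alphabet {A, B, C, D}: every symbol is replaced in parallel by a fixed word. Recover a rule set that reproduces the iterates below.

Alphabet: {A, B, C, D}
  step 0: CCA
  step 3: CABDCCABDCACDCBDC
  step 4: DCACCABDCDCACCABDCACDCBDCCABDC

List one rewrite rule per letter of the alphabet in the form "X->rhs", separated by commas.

A->AC, B->CA, C->DC, D->B

  step 3 ⇒ step 4: CABDCCABDCACDCBDC ⇒ DC·AC·CA·B·DC·DC·AC·CA·B·DC·AC·DC·B·DC·CA·B·DC
    A ↦ AC
    B ↦ CA
    C ↦ DC
    D ↦ B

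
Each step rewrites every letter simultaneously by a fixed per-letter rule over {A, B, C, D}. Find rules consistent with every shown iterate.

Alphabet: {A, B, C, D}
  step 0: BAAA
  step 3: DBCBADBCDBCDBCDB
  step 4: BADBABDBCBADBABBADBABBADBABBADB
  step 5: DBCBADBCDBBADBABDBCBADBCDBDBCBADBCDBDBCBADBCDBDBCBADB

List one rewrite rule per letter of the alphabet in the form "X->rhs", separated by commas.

  step 4 ⇒ step 5: BADBABDBCBADBABBADBABBADBABBADB ⇒ DB·C·BA·DB·C·DB·BA·DB·AB·DB·C·BA·DB·C·DB·DB·C·BA·DB·C·DB·DB·C·BA·DB·C·DB·DB·C·BA·DB
    A ↦ C
    B ↦ DB
    C ↦ AB
    D ↦ BA

A->C, B->DB, C->AB, D->BA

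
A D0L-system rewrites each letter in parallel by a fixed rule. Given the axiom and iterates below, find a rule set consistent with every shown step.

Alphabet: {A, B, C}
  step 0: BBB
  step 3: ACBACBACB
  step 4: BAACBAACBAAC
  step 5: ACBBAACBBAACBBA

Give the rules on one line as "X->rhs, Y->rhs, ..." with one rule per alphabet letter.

A->B, B->AC, C->A

  step 4 ⇒ step 5: BAACBAACBAAC ⇒ AC·B·B·A·AC·B·B·A·AC·B·B·A
    A ↦ B
    B ↦ AC
    C ↦ A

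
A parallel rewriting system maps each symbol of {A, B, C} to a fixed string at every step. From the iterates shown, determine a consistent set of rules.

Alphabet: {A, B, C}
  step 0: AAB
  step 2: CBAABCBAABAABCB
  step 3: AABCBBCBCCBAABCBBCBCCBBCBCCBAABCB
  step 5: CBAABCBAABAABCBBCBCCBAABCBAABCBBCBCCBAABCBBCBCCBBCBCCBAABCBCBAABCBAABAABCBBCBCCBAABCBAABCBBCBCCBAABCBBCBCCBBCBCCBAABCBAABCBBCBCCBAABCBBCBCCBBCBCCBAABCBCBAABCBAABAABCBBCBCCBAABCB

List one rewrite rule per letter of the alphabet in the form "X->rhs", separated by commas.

  step 2 ⇒ step 3: CBAABCBAABAABCB ⇒ AAB·CB·BC·BC·CB·AAB·CB·BC·BC·CB·BC·BC·CB·AAB·CB
    A ↦ BC
    B ↦ CB
    C ↦ AAB

A->BC, B->CB, C->AAB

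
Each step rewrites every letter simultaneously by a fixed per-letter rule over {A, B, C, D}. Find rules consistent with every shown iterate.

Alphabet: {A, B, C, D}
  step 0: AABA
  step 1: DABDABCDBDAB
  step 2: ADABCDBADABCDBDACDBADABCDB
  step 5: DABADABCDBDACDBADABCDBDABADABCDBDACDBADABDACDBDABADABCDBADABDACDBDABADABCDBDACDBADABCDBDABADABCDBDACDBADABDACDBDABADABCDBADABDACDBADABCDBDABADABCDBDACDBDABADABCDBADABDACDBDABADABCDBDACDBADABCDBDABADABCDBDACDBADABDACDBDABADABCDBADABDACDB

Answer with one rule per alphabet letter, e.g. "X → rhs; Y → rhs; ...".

A->DAB, B->CDB, C->D, D->A

  step 1 ⇒ step 2: DABDABCDBDAB ⇒ A·DAB·CDB·A·DAB·CDB·D·A·CDB·A·DAB·CDB
    A ↦ DAB
    B ↦ CDB
    C ↦ D
    D ↦ A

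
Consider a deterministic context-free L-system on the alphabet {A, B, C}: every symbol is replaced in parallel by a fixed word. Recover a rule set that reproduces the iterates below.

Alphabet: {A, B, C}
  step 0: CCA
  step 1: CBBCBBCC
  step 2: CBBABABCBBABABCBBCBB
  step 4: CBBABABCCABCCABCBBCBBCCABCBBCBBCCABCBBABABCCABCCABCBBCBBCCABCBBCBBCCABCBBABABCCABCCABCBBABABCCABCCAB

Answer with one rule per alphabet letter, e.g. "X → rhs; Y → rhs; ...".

A->CC, B->AB, C->CBB

  step 1 ⇒ step 2: CBBCBBCC ⇒ CBB·AB·AB·CBB·AB·AB·CBB·CBB
    B ↦ AB
    C ↦ CBB
  step 0 ⇒ step 1: CCA ⇒ CBB·CBB·CC
    A ↦ CC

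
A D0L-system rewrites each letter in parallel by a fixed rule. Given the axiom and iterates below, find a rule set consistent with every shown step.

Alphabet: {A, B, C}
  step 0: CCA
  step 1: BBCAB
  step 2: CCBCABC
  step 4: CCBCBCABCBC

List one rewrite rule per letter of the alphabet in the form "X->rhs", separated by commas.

  step 1 ⇒ step 2: BBCAB ⇒ C·C·B·CAB·C
    A ↦ CAB
    B ↦ C
    C ↦ B

A->CAB, B->C, C->B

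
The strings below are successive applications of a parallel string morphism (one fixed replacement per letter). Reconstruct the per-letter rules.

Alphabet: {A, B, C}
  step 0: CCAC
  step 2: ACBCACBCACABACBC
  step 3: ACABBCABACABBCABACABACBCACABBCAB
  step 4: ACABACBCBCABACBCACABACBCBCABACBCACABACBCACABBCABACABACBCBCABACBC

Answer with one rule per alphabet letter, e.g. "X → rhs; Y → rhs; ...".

  step 3 ⇒ step 4: ACABBCABACABBCABACABACBCACABBCAB ⇒ AC·AB·AC·BC·BC·AB·AC·BC·AC·AB·AC·BC·BC·AB·AC·BC·AC·AB·AC·BC·AC·AB·BC·AB·AC·AB·AC·BC·BC·AB·AC·BC
    A ↦ AC
    B ↦ BC
    C ↦ AB

A->AC, B->BC, C->AB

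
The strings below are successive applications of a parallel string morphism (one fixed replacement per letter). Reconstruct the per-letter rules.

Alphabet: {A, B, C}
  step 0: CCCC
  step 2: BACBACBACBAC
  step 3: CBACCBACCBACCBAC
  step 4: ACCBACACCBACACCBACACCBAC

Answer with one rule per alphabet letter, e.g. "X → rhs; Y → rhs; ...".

A->B, B->C, C->AC

  step 3 ⇒ step 4: CBACCBACCBACCBAC ⇒ AC·C·B·AC·AC·C·B·AC·AC·C·B·AC·AC·C·B·AC
    A ↦ B
    B ↦ C
    C ↦ AC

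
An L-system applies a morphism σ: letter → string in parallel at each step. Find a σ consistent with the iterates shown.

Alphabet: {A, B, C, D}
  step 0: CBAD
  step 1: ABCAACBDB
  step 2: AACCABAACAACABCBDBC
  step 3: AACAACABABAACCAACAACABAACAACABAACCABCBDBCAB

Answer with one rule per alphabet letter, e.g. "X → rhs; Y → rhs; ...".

A->AAC, B->C, C->AB, D->BDB

  step 2 ⇒ step 3: AACCABAACAACABCBDBC ⇒ AAC·AAC·AB·AB·AAC·C·AAC·AAC·AB·AAC·AAC·AB·AAC·C·AB·C·BDB·C·AB
    A ↦ AAC
    B ↦ C
    C ↦ AB
    D ↦ BDB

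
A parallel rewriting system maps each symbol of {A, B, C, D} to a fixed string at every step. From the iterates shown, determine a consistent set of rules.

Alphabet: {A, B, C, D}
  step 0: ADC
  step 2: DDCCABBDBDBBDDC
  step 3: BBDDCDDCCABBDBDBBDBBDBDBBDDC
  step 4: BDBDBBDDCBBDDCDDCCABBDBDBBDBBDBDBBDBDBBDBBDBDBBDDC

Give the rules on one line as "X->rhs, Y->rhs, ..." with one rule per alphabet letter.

  step 3 ⇒ step 4: BBDDCDDCCABBDBDBBDBBDBDBBDDC ⇒ BD·BD·B·B·DDC·B·B·DDC·DDC·CAB·BD·BD·B·BD·B·BD·BD·B·BD·BD·B·BD·B·BD·BD·B·B·DDC
    A ↦ CAB
    B ↦ BD
    C ↦ DDC
    D ↦ B

A->CAB, B->BD, C->DDC, D->B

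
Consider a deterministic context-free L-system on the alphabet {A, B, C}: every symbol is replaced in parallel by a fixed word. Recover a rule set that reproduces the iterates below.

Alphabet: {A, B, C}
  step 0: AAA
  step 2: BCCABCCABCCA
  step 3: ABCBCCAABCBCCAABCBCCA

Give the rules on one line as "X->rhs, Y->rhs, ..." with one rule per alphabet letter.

A->CA, B->A, C->BC

  step 2 ⇒ step 3: BCCABCCABCCA ⇒ A·BC·BC·CA·A·BC·BC·CA·A·BC·BC·CA
    A ↦ CA
    B ↦ A
    C ↦ BC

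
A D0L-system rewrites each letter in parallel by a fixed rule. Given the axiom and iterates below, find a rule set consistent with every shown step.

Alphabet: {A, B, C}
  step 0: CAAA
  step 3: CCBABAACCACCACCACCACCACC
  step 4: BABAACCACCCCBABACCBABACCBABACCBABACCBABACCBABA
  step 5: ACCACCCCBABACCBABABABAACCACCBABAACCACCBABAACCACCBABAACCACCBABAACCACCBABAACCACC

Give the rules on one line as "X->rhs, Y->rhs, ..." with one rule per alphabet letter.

A->CC, B->A, C->BA

  step 4 ⇒ step 5: BABAACCACCCCBABACCBABACCBABACCBABACCBABACCBABA ⇒ A·CC·A·CC·CC·BA·BA·CC·BA·BA·BA·BA·A·CC·A·CC·BA·BA·A·CC·A·CC·BA·BA·A·CC·A·CC·BA·BA·A·CC·A·CC·BA·BA·A·CC·A·CC·BA·BA·A·CC·A·CC
    A ↦ CC
    B ↦ A
    C ↦ BA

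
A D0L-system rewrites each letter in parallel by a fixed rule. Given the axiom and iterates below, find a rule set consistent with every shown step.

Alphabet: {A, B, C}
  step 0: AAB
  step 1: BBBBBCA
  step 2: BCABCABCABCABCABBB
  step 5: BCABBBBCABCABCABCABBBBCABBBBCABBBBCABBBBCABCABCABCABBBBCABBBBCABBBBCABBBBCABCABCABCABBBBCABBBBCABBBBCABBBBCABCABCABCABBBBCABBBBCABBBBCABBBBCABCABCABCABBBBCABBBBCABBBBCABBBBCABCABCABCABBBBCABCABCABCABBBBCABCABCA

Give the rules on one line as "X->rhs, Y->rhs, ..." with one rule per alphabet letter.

A->BB, B->BCA, C->B

  step 1 ⇒ step 2: BBBBBCA ⇒ BCA·BCA·BCA·BCA·BCA·B·BB
    A ↦ BB
    B ↦ BCA
    C ↦ B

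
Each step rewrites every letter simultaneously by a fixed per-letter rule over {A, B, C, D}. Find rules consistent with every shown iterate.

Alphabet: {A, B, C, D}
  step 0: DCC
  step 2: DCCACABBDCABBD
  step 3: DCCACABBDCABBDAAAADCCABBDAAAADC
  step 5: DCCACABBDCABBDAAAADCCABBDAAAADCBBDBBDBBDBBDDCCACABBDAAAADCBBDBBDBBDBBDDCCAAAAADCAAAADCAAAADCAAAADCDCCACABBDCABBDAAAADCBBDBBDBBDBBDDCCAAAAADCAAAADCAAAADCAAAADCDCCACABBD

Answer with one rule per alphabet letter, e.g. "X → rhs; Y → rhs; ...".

  step 2 ⇒ step 3: DCCACABBDCABBD ⇒ DC·CA·CA·BBD·CA·BBD·AA·AA·DC·CA·BBD·AA·AA·DC
    A ↦ BBD
    B ↦ AA
    C ↦ CA
    D ↦ DC

A->BBD, B->AA, C->CA, D->DC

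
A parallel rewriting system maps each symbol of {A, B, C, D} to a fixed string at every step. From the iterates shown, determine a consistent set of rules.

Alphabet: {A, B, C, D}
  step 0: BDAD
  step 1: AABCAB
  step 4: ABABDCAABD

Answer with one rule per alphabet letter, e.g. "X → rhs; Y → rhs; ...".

  step 0 ⇒ step 1: BDAD ⇒ A·AB·C·AB
    A ↦ C
    B ↦ A
    D ↦ AB
    C ↦ D  (constrained at step 1)

A->C, B->A, C->D, D->AB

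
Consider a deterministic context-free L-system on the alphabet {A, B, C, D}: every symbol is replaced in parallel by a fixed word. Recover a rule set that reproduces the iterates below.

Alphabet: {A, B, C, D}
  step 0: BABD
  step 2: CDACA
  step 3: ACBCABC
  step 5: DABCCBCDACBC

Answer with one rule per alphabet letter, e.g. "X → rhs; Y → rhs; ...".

A->BC, B->D, C->A, D->C

  step 2 ⇒ step 3: CDACA ⇒ A·C·BC·A·BC
    A ↦ BC
    C ↦ A
    D ↦ C
    B ↦ D  (constrained at step 0)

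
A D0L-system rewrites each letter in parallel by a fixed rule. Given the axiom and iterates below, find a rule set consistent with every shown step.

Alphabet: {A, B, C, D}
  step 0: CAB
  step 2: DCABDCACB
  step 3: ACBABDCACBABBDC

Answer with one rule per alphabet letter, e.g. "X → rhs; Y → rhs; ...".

A->AB, B->DC, C->B, D->AC

  step 2 ⇒ step 3: DCABDCACB ⇒ AC·B·AB·DC·AC·B·AB·B·DC
    A ↦ AB
    B ↦ DC
    C ↦ B
    D ↦ AC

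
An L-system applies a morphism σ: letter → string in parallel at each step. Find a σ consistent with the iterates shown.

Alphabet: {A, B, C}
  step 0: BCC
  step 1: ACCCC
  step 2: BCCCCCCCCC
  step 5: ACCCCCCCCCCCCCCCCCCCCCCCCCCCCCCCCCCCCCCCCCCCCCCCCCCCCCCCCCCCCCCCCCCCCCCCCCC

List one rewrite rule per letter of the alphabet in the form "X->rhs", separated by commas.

  step 1 ⇒ step 2: ACCCC ⇒ BC·CC·CC·CC·CC
    A ↦ BC
    C ↦ CC
  step 0 ⇒ step 1: BCC ⇒ A·CC·CC
    B ↦ A

A->BC, B->A, C->CC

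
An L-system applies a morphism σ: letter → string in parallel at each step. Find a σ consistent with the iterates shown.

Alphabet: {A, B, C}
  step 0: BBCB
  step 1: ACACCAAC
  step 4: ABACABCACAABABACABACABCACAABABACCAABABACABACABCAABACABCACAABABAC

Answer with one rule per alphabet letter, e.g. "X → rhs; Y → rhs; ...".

  step 0 ⇒ step 1: BBCB ⇒ AC·AC·CA·AC
    B ↦ AC
    C ↦ CA
    A ↦ AB  (constrained at step 1)

A->AB, B->AC, C->CA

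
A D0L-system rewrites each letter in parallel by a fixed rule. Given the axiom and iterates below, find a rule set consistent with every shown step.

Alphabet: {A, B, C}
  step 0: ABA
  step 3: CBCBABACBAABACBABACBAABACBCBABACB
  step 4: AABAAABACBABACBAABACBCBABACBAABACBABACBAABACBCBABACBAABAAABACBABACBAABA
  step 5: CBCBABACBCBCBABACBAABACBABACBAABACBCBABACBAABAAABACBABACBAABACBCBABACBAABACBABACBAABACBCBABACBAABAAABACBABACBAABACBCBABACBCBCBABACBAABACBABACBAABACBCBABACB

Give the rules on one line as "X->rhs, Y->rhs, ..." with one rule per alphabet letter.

  step 4 ⇒ step 5: AABAAABACBABACBAABACBCBABACBAABACBABACBAABACBCBABACBAABAAABACBABACBAABA ⇒ CB·CB·ABA·CB·CB·CB·ABA·CB·A·ABA·CB·ABA·CB·A·ABA·CB·CB·ABA·CB·A·ABA·A·ABA·CB·ABA·CB·A·ABA·CB·CB·ABA·CB·A·ABA·CB·ABA·CB·A·ABA·CB·CB·ABA·CB·A·ABA·A·ABA·CB·ABA·CB·A·ABA·CB·CB·ABA·CB·CB·CB·ABA·CB·A·ABA·CB·ABA·CB·A·ABA·CB·CB·ABA·CB
    A ↦ CB
    B ↦ ABA
    C ↦ A

A->CB, B->ABA, C->A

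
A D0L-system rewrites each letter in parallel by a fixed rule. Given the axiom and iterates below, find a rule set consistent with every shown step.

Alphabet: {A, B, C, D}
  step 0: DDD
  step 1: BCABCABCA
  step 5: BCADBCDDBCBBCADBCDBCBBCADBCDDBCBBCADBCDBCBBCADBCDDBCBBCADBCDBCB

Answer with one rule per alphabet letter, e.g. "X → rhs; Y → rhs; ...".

A->B, B->D, C->BC, D->BCA

  step 0 ⇒ step 1: DDD ⇒ BCA·BCA·BCA
    D ↦ BCA
    A ↦ B  (constrained at step 1)
    B ↦ D  (constrained at step 1)
    C ↦ BC  (constrained at step 1)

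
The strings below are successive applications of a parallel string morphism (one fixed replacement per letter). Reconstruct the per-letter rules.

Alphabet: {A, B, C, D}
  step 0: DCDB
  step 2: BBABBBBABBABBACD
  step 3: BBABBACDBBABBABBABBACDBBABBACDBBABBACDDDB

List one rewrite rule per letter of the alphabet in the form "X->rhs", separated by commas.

A->CD, B->BBA, C->DD, D->B

  step 2 ⇒ step 3: BBABBBBABBABBACD ⇒ BBA·BBA·CD·BBA·BBA·BBA·BBA·CD·BBA·BBA·CD·BBA·BBA·CD·DD·B
    A ↦ CD
    B ↦ BBA
    C ↦ DD
    D ↦ B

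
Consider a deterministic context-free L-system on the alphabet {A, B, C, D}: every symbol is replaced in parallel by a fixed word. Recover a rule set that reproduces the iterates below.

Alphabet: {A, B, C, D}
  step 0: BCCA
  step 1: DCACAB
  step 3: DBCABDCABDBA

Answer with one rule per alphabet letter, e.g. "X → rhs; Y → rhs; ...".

  step 0 ⇒ step 1: BCCA ⇒ D·CA·CA·B
    A ↦ B
    B ↦ D
    C ↦ CA
    D ↦ BA  (constrained at step 1)

A->B, B->D, C->CA, D->BA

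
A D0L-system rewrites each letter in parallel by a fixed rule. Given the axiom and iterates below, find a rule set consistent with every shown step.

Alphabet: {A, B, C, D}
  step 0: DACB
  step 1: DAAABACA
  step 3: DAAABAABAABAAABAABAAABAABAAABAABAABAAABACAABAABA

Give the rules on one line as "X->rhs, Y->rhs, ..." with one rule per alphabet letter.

A->AAB, B->A, C->AC, D->DA

  step 0 ⇒ step 1: DACB ⇒ DA·AAB·AC·A
    A ↦ AAB
    B ↦ A
    C ↦ AC
    D ↦ DA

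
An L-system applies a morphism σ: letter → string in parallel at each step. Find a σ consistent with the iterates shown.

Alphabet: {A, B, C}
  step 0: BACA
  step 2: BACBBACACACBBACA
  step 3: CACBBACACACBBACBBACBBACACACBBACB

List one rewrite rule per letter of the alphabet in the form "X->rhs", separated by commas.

A->CB, B->CA, C->BA

  step 2 ⇒ step 3: BACBBACACACBBACA ⇒ CA·CB·BA·CA·CA·CB·BA·CB·BA·CB·BA·CA·CA·CB·BA·CB
    A ↦ CB
    B ↦ CA
    C ↦ BA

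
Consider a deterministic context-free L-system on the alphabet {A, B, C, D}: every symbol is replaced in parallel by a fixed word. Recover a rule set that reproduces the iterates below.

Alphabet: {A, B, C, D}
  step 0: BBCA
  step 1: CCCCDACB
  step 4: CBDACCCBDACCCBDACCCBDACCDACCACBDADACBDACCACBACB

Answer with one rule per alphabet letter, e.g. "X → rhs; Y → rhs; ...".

A->CB, B->CC, C->DA, D->A

  step 0 ⇒ step 1: BBCA ⇒ CC·CC·DA·CB
    A ↦ CB
    B ↦ CC
    C ↦ DA
    D ↦ A  (constrained at step 1)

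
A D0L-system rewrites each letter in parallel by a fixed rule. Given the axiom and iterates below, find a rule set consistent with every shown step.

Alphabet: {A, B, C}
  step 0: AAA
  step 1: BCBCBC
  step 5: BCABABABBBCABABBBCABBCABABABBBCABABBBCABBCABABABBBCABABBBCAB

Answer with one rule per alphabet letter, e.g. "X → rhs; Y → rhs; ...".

A->BC, B->AB, C->B

  step 0 ⇒ step 1: AAA ⇒ BC·BC·BC
    A ↦ BC
    B ↦ AB  (constrained at step 1)
    C ↦ B  (constrained at step 1)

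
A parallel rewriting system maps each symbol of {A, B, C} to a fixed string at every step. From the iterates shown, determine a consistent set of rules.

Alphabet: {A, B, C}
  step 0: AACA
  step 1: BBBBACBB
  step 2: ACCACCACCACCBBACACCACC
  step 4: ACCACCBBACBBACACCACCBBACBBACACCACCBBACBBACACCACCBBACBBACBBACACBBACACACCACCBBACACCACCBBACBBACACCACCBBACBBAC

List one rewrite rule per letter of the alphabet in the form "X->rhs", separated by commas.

A->BB, B->ACC, C->AC

  step 1 ⇒ step 2: BBBBACBB ⇒ ACC·ACC·ACC·ACC·BB·AC·ACC·ACC
    A ↦ BB
    B ↦ ACC
    C ↦ AC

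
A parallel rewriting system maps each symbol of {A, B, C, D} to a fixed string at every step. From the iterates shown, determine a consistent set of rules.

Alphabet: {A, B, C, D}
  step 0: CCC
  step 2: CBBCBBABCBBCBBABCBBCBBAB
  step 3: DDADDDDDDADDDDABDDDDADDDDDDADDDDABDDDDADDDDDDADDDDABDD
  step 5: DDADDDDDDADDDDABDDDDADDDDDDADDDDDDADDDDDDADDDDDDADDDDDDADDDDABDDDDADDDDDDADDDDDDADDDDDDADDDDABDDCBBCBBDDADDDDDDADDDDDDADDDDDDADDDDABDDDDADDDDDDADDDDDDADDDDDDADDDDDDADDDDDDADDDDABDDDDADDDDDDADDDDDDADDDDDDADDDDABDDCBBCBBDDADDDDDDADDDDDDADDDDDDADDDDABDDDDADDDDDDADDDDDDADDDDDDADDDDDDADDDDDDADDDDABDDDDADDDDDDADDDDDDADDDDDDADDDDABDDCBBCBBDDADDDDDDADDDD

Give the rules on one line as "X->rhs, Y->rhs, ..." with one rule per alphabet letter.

  step 2 ⇒ step 3: CBBCBBABCBBCBBABCBBCBBAB ⇒ DDA·DD·DD·DDA·DD·DD·AB·DD·DDA·DD·DD·DDA·DD·DD·AB·DD·DDA·DD·DD·DDA·DD·DD·AB·DD
    A ↦ AB
    B ↦ DD
    C ↦ DDA
    D ↦ CBB  (constrained at step 3)

A->AB, B->DD, C->DDA, D->CBB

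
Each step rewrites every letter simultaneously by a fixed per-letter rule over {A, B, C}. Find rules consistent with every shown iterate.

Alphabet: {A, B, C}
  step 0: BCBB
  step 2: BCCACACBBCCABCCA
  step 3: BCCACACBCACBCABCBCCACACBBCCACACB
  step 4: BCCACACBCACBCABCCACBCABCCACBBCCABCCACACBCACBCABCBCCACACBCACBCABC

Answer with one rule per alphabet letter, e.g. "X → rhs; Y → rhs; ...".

A->CB, B->BC, C->CA

  step 3 ⇒ step 4: BCCACACBCACBCABCBCCACACBBCCACACB ⇒ BC·CA·CA·CB·CA·CB·CA·BC·CA·CB·CA·BC·CA·CB·BC·CA·BC·CA·CA·CB·CA·CB·CA·BC·BC·CA·CA·CB·CA·CB·CA·BC
    A ↦ CB
    B ↦ BC
    C ↦ CA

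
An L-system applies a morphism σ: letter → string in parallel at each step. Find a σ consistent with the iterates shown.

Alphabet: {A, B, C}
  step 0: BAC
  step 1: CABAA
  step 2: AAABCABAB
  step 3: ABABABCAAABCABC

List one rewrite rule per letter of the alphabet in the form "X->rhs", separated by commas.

  step 2 ⇒ step 3: AAABCABAB ⇒ AB·AB·AB·C·AA·AB·C·AB·C
    A ↦ AB
    B ↦ C
    C ↦ AA

A->AB, B->C, C->AA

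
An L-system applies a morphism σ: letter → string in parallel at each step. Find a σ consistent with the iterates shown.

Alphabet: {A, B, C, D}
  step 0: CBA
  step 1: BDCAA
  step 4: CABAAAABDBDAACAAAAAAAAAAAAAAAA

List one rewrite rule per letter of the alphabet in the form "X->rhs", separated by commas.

  step 0 ⇒ step 1: CBA ⇒ BD·C·AA
    A ↦ AA
    B ↦ C
    C ↦ BD
    D ↦ AB  (constrained at step 1)

A->AA, B->C, C->BD, D->AB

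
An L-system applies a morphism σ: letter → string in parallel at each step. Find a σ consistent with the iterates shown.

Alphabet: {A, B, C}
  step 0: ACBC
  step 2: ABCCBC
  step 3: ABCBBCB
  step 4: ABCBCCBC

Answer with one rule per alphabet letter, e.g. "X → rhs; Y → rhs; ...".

A->AB, B->C, C->B

  step 3 ⇒ step 4: ABCBBCB ⇒ AB·C·B·C·C·B·C
    A ↦ AB
    B ↦ C
    C ↦ B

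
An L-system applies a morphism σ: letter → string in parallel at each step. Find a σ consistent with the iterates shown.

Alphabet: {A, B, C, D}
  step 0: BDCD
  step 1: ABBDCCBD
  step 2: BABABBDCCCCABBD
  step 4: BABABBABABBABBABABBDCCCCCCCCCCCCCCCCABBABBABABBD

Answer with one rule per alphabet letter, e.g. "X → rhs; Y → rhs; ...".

  step 1 ⇒ step 2: ABBDCCBD ⇒ B·AB·AB·BD·CC·CC·AB·BD
    A ↦ B
    B ↦ AB
    C ↦ CC
    D ↦ BD

A->B, B->AB, C->CC, D->BD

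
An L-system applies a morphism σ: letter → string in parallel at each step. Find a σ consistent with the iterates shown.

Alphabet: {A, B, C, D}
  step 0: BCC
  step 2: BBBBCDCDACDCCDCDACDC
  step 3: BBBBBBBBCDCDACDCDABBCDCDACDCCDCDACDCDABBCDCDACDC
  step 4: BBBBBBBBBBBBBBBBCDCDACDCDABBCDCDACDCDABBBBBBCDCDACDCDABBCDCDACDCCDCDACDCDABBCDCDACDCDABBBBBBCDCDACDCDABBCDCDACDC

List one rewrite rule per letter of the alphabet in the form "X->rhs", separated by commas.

A->BB, B->BB, C->CDC, D->DA

  step 3 ⇒ step 4: BBBBBBBBCDCDACDCDABBCDCDACDCCDCDACDCDABBCDCDACDC ⇒ BB·BB·BB·BB·BB·BB·BB·BB·CDC·DA·CDC·DA·BB·CDC·DA·CDC·DA·BB·BB·BB·CDC·DA·CDC·DA·BB·CDC·DA·CDC·CDC·DA·CDC·DA·BB·CDC·DA·CDC·DA·BB·BB·BB·CDC·DA·CDC·DA·BB·CDC·DA·CDC
    A ↦ BB
    B ↦ BB
    C ↦ CDC
    D ↦ DA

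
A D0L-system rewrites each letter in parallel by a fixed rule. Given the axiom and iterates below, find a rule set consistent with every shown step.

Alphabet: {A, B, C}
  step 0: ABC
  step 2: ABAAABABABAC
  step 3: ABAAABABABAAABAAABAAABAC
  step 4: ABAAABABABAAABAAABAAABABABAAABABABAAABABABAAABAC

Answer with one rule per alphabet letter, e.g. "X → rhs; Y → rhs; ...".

A->AB, B->AA, C->AC

  step 3 ⇒ step 4: ABAAABABABAAABAAABAAABAC ⇒ AB·AA·AB·AB·AB·AA·AB·AA·AB·AA·AB·AB·AB·AA·AB·AB·AB·AA·AB·AB·AB·AA·AB·AC
    A ↦ AB
    B ↦ AA
    C ↦ AC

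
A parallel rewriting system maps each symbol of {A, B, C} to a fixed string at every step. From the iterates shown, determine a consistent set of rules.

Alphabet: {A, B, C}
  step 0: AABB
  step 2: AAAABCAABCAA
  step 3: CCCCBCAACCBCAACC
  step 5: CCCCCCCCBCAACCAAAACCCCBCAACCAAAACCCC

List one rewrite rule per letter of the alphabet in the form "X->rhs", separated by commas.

  step 2 ⇒ step 3: AAAABCAABCAA ⇒ C·C·C·C·BC·AA·C·C·BC·AA·C·C
    A ↦ C
    B ↦ BC
    C ↦ AA

A->C, B->BC, C->AA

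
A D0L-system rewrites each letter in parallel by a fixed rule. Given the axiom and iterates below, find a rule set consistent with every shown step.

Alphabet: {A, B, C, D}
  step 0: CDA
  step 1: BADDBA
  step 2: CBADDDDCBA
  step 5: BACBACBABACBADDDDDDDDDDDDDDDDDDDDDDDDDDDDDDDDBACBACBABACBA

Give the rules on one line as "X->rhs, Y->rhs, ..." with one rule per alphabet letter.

A->BA, B->C, C->BA, D->DD

  step 1 ⇒ step 2: BADDBA ⇒ C·BA·DD·DD·C·BA
    A ↦ BA
    B ↦ C
    D ↦ DD
  step 0 ⇒ step 1: CDA ⇒ BA·DD·BA
    C ↦ BA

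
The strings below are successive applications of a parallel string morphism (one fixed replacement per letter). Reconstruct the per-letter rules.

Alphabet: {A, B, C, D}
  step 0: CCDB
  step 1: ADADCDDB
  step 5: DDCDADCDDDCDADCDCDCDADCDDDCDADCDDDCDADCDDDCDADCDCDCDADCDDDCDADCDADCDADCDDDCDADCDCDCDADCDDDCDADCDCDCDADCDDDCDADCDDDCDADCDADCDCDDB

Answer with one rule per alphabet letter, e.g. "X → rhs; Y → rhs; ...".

  step 0 ⇒ step 1: CCDB ⇒ AD·AD·CD·DB
    B ↦ DB
    C ↦ AD
    D ↦ CD
    A ↦ DD  (constrained at step 1)

A->DD, B->DB, C->AD, D->CD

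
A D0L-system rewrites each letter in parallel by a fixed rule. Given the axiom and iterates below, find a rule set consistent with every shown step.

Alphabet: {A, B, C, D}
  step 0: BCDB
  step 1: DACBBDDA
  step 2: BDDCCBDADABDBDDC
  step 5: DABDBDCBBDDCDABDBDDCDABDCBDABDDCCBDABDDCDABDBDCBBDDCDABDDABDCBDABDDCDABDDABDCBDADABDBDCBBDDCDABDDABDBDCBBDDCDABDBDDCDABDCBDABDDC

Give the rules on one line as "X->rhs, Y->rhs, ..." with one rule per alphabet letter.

  step 1 ⇒ step 2: DACBBDDA ⇒ BD·DC·CB·DA·DA·BD·BD·DC
    A ↦ DC
    B ↦ DA
    C ↦ CB
    D ↦ BD

A->DC, B->DA, C->CB, D->BD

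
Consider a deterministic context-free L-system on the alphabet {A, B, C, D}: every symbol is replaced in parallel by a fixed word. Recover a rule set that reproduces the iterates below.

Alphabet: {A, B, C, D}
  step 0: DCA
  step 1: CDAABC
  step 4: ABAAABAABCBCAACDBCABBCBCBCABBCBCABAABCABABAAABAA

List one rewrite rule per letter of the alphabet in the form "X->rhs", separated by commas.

A->BC, B->AB, C->AA, D->CD

  step 0 ⇒ step 1: DCA ⇒ CD·AA·BC
    A ↦ BC
    C ↦ AA
    D ↦ CD
    B ↦ AB  (constrained at step 1)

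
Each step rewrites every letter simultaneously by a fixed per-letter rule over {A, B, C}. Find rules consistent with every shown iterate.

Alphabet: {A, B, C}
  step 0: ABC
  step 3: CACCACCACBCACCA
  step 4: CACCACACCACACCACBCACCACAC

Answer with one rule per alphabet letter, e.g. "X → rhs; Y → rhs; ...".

  step 3 ⇒ step 4: CACCACCACBCACCA ⇒ CA·C·CA·CA·C·CA·CA·C·CA·CB·CA·C·CA·CA·C
    A ↦ C
    B ↦ CB
    C ↦ CA

A->C, B->CB, C->CA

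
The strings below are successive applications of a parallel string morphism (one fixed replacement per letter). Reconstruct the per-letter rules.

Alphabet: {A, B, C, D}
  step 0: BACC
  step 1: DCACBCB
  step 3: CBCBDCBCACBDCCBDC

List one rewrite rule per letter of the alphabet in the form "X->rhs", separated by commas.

  step 0 ⇒ step 1: BACC ⇒ D·CA·CB·CB
    A ↦ CA
    B ↦ D
    C ↦ CB
    D ↦ C  (constrained at step 1)

A->CA, B->D, C->CB, D->C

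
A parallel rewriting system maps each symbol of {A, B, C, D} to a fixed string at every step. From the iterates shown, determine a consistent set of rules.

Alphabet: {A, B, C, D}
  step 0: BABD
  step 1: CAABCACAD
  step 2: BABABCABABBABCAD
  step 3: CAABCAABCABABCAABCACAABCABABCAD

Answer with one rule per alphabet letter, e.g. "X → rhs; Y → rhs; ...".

A->AB, B->CA, C->B, D->CAD

  step 2 ⇒ step 3: BABABCABABBABCAD ⇒ CA·AB·CA·AB·CA·B·AB·CA·AB·CA·CA·AB·CA·B·AB·CAD
    A ↦ AB
    B ↦ CA
    C ↦ B
    D ↦ CAD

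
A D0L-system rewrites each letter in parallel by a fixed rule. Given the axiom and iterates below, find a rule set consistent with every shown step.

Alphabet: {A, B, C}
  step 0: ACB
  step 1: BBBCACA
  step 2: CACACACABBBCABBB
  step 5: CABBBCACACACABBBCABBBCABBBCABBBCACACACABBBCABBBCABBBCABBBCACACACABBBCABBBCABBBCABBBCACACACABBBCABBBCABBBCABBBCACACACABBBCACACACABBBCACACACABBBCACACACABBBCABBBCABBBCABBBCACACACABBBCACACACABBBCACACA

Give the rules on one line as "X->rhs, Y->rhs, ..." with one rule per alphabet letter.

A->BBB, B->CA, C->CA

  step 1 ⇒ step 2: BBBCACA ⇒ CA·CA·CA·CA·BBB·CA·BBB
    A ↦ BBB
    B ↦ CA
    C ↦ CA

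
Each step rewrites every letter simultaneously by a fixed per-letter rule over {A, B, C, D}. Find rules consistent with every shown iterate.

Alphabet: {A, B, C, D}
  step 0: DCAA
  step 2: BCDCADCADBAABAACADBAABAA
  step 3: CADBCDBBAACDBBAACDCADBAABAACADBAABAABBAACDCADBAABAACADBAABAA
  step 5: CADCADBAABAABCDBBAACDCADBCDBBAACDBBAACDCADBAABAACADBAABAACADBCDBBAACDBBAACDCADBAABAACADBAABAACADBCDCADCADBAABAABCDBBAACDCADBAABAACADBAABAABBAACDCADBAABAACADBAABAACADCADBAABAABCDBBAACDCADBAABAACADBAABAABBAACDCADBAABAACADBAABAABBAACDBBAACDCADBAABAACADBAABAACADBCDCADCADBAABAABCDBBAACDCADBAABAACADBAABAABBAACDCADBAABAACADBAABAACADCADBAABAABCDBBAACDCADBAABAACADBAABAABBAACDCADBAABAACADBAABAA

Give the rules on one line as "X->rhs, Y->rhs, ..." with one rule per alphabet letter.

  step 2 ⇒ step 3: BCDCADCADBAABAACADBAABAA ⇒ CAD·B·CD·B·BAA·CD·B·BAA·CD·CAD·BAA·BAA·CAD·BAA·BAA·B·BAA·CD·CAD·BAA·BAA·CAD·BAA·BAA
    A ↦ BAA
    B ↦ CAD
    C ↦ B
    D ↦ CD

A->BAA, B->CAD, C->B, D->CD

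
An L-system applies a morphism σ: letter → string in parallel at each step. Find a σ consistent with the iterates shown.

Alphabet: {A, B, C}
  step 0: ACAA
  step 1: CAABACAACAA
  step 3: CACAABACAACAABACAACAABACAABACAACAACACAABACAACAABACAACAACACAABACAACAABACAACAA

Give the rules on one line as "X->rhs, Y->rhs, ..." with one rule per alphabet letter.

  step 0 ⇒ step 1: ACAA ⇒ CAA·BA·CAA·CAA
    A ↦ CAA
    C ↦ BA
    B ↦ CA  (constrained at step 1)

A->CAA, B->CA, C->BA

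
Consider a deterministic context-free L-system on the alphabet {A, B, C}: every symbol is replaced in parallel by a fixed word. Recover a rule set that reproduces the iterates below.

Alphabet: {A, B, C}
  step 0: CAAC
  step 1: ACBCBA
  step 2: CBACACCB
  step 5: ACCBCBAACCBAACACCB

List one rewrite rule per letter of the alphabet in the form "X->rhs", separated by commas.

A->CB, B->C, C->A

  step 1 ⇒ step 2: ACBCBA ⇒ CB·A·C·A·C·CB
    A ↦ CB
    B ↦ C
    C ↦ A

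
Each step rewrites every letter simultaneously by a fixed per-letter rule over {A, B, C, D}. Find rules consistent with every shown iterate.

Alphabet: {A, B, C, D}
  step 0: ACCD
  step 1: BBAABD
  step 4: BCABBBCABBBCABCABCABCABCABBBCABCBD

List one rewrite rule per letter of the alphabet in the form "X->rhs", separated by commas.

A->BB, B->BC, C->A, D->BD

  step 0 ⇒ step 1: ACCD ⇒ BB·A·A·BD
    A ↦ BB
    C ↦ A
    D ↦ BD
    B ↦ BC  (constrained at step 1)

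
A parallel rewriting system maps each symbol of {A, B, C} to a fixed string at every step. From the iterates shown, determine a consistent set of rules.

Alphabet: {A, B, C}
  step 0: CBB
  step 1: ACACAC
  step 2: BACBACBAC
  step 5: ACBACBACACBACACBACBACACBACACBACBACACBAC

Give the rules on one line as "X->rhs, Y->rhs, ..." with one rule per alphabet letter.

A->B, B->AC, C->AC

  step 1 ⇒ step 2: ACACAC ⇒ B·AC·B·AC·B·AC
    A ↦ B
    C ↦ AC
  step 0 ⇒ step 1: CBB ⇒ AC·AC·AC
    B ↦ AC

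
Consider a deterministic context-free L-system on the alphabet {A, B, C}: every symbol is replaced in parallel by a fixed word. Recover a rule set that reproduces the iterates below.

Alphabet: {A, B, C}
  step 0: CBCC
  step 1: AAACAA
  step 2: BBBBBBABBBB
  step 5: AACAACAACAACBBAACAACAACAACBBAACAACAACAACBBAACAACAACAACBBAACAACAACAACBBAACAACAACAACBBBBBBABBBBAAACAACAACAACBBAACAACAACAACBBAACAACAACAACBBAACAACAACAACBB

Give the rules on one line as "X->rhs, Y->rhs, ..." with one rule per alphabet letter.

A->BB, B->AAC, C->A

  step 1 ⇒ step 2: AAACAA ⇒ BB·BB·BB·A·BB·BB
    A ↦ BB
    C ↦ A
  step 0 ⇒ step 1: CBCC ⇒ A·AAC·A·A
    B ↦ AAC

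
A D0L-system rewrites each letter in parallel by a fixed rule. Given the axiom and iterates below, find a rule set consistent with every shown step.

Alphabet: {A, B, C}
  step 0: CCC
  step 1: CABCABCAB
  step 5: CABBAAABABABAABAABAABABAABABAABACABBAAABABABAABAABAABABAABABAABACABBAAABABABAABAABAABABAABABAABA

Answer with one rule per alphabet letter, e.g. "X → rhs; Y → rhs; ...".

  step 0 ⇒ step 1: CCC ⇒ CAB·CAB·CAB
    C ↦ CAB
    A ↦ BA  (constrained at step 1)
    B ↦ A  (constrained at step 1)

A->BA, B->A, C->CAB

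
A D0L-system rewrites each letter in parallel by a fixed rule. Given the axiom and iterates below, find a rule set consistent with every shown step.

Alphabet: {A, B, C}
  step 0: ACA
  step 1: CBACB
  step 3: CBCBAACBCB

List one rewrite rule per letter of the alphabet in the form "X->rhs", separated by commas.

A->CB, B->A, C->A

  step 0 ⇒ step 1: ACA ⇒ CB·A·CB
    A ↦ CB
    C ↦ A
    B ↦ A  (constrained at step 1)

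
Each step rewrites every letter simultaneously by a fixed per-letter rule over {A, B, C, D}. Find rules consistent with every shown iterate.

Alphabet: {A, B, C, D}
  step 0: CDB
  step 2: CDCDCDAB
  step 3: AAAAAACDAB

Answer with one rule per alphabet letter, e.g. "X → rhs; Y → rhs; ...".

A->CD, B->AB, C->A, D->A

  step 2 ⇒ step 3: CDCDCDAB ⇒ A·A·A·A·A·A·CD·AB
    A ↦ CD
    B ↦ AB
    C ↦ A
    D ↦ A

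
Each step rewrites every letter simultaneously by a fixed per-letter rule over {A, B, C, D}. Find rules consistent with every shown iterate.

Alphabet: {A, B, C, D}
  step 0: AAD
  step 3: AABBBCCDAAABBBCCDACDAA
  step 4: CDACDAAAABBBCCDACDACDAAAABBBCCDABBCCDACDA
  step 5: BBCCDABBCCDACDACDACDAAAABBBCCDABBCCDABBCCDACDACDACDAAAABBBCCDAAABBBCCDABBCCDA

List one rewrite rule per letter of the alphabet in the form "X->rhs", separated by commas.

  step 4 ⇒ step 5: CDACDAAAABBBCCDACDACDAAAABBBCCDABBCCDACDA ⇒ B·BC·CDA·B·BC·CDA·CDA·CDA·CDA·A·A·A·B·B·BC·CDA·B·BC·CDA·B·BC·CDA·CDA·CDA·CDA·A·A·A·B·B·BC·CDA·A·A·B·B·BC·CDA·B·BC·CDA
    A ↦ CDA
    B ↦ A
    C ↦ B
    D ↦ BC

A->CDA, B->A, C->B, D->BC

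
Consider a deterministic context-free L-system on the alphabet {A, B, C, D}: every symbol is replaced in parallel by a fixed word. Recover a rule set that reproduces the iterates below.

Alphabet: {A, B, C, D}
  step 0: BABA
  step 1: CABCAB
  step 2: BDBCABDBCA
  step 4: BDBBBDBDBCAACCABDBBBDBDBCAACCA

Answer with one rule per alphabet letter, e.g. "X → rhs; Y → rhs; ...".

  step 1 ⇒ step 2: CABCAB ⇒ BD·B·CA·BD·B·CA
    A ↦ B
    B ↦ CA
    C ↦ BD
    D ↦ AC  (constrained at step 2)

A->B, B->CA, C->BD, D->AC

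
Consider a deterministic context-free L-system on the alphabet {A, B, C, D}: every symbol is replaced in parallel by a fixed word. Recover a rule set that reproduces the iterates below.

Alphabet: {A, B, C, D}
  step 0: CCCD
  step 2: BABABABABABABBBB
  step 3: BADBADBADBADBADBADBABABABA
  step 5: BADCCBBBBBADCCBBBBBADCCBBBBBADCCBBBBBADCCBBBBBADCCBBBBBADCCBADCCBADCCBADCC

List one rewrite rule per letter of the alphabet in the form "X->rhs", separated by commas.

A->D, B->BA, C->BB, D->CC

  step 2 ⇒ step 3: BABABABABABABBBB ⇒ BA·D·BA·D·BA·D·BA·D·BA·D·BA·D·BA·BA·BA·BA
    A ↦ D
    B ↦ BA
    C ↦ BB  (constrained at step 0)
    D ↦ CC  (constrained at step 0)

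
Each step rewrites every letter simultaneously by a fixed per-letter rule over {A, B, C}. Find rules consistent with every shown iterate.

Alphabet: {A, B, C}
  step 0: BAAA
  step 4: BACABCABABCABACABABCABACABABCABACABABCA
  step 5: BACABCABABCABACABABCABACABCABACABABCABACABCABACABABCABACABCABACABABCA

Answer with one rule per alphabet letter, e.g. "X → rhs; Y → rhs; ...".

A->CA, B->BA, C->B

  step 4 ⇒ step 5: BACABCABABCABACABABCABACABABCABACABABCA ⇒ BA·CA·B·CA·BA·B·CA·BA·CA·BA·B·CA·BA·CA·B·CA·BA·CA·BA·B·CA·BA·CA·B·CA·BA·CA·BA·B·CA·BA·CA·B·CA·BA·CA·BA·B·CA
    A ↦ CA
    B ↦ BA
    C ↦ B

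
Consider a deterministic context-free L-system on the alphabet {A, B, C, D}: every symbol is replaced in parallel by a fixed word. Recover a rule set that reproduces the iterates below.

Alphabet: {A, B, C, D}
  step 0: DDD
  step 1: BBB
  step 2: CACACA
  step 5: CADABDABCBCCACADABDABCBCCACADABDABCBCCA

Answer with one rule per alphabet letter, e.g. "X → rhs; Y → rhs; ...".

  step 1 ⇒ step 2: BBB ⇒ CA·CA·CA
    B ↦ CA
    A ↦ C  (constrained at step 2)
    C ↦ DAB  (constrained at step 2)
  step 0 ⇒ step 1: DDD ⇒ B·B·B
    D ↦ B

A->C, B->CA, C->DAB, D->B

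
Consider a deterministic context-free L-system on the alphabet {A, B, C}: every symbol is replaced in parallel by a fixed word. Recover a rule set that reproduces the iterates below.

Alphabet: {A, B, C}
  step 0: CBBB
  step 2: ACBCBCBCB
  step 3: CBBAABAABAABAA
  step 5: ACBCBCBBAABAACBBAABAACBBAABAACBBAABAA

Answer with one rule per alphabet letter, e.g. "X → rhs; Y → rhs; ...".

  step 2 ⇒ step 3: ACBCBCBCB ⇒ CB·BA·A·BA·A·BA·A·BA·A
    A ↦ CB
    B ↦ A
    C ↦ BA

A->CB, B->A, C->BA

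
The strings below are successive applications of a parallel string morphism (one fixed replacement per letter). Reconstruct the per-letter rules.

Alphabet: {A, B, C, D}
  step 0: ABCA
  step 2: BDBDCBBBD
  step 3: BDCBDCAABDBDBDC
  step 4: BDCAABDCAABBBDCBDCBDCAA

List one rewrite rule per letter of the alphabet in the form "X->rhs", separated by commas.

A->B, B->BD, C->AA, D->C

  step 3 ⇒ step 4: BDCBDCAABDBDBDC ⇒ BD·C·AA·BD·C·AA·B·B·BD·C·BD·C·BD·C·AA
    A ↦ B
    B ↦ BD
    C ↦ AA
    D ↦ C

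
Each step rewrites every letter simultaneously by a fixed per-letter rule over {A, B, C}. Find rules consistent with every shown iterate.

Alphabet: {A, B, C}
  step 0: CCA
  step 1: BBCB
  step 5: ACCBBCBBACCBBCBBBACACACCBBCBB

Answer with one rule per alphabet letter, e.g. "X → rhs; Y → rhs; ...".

A->CB, B->AC, C->B

  step 0 ⇒ step 1: CCA ⇒ B·B·CB
    A ↦ CB
    C ↦ B
    B ↦ AC  (constrained at step 1)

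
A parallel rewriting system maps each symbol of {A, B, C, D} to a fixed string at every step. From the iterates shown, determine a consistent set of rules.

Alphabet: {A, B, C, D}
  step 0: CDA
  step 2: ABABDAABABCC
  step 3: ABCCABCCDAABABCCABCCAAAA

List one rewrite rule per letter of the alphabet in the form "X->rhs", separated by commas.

  step 2 ⇒ step 3: ABABDAABABCC ⇒ AB·CC·AB·CC·DA·AB·AB·CC·AB·CC·AA·AA
    A ↦ AB
    B ↦ CC
    C ↦ AA
    D ↦ DA

A->AB, B->CC, C->AA, D->DA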